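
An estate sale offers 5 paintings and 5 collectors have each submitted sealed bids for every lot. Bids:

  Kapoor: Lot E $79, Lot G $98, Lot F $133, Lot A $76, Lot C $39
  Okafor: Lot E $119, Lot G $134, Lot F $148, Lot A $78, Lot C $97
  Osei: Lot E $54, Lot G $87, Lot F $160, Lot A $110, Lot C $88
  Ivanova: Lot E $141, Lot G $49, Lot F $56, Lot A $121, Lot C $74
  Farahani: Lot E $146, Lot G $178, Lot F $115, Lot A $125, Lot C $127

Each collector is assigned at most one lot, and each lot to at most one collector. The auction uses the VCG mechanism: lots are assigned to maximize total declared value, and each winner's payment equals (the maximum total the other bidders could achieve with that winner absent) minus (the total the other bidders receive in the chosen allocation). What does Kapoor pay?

Kapoor pays $52.

Efficient allocation: Kapoor→Lot F ($133), Okafor→Lot C ($97), Osei→Lot A ($110), Ivanova→Lot E ($141), Farahani→Lot G ($178); total welfare W = $659.
Kapoor receives Lot F at value $133, so the others get W − 133 = $526.
Without Kapoor: best allocation of the remaining 4 bidders over all 5 lots is Okafor→Lot E ($119), Osei→Lot F ($160), Ivanova→Lot A ($121), Farahani→Lot G ($178), total $578.
VCG payment = (others' best without Kapoor) − (others' welfare with Kapoor) = 578 − 526 = $52.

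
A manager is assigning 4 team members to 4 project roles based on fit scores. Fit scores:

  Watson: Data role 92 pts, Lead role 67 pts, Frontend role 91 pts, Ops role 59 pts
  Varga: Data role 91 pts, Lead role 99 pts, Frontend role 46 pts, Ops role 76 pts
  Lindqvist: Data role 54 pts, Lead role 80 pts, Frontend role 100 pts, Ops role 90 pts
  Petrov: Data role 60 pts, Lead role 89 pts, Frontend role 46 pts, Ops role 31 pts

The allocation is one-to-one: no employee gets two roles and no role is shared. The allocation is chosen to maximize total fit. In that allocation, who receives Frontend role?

Optimal: Watson→Frontend role (91 pts), Varga→Data role (91 pts), Lindqvist→Ops role (90 pts), Petrov→Lead role (89 pts) — total 91+91+90+89 = 361 pts.
Swapping Varga↔Watson (Varga→Frontend role 46 pts, Watson→Data role 92 pts) loses 44.
Watson's own top role is Data role (92 pts), but forcing Watson→Data role and reassigning the rest optimally gives only 357 pts — worse by 4.

Watson receives Frontend role.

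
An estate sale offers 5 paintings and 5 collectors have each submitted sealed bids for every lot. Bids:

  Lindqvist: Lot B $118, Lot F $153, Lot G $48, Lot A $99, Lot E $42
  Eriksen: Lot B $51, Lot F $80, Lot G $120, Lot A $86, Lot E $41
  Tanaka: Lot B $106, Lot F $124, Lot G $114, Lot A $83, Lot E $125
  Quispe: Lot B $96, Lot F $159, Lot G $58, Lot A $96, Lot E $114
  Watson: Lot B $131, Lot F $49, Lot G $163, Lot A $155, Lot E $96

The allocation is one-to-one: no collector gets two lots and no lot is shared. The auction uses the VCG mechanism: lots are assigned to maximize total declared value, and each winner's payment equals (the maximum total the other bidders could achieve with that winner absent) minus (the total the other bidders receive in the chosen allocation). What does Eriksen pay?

Eriksen pays $8.

Efficient allocation: Lindqvist→Lot B ($118), Eriksen→Lot G ($120), Tanaka→Lot E ($125), Quispe→Lot F ($159), Watson→Lot A ($155); total welfare W = $677.
Eriksen receives Lot G at value $120, so the others get W − 120 = $557.
Without Eriksen: best allocation of the remaining 4 bidders over all 5 lots is Lindqvist→Lot B ($118), Tanaka→Lot E ($125), Quispe→Lot F ($159), Watson→Lot G ($163), total $565.
VCG payment = (others' best without Eriksen) − (others' welfare with Eriksen) = 565 − 557 = $8.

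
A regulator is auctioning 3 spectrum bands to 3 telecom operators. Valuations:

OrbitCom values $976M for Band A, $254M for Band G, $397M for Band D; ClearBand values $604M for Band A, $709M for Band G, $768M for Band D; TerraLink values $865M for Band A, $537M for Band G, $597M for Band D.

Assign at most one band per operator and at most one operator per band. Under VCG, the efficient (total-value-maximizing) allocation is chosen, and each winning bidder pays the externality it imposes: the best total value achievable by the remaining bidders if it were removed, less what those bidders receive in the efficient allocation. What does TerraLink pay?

Efficient allocation: OrbitCom→Band A ($976M), ClearBand→Band G ($709M), TerraLink→Band D ($597M); total welfare W = $2282M.
TerraLink receives Band D at value $597M, so the others get W − 597 = $1685M.
Without TerraLink: best allocation of the remaining 2 bidders over all 3 bands is OrbitCom→Band A ($976M), ClearBand→Band D ($768M), total $1744M.
VCG payment = (others' best without TerraLink) − (others' welfare with TerraLink) = 1744 − 1685 = $59M.

TerraLink pays $59M.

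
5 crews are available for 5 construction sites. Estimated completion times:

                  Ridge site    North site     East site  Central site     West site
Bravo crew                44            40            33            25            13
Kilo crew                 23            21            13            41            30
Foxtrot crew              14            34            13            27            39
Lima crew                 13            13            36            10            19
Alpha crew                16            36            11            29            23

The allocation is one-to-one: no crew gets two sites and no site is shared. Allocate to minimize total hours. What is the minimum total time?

Optimal: Bravo crew→West site (13 hours), Kilo crew→North site (21 hours), Foxtrot crew→Ridge site (14 hours), Lima crew→Central site (10 hours), Alpha crew→East site (11 hours) — total 13+21+14+10+11 = 69 hours.
Row-greedy (each crew in turn takes its cheapest remaining site) gives 86 hours, worse by 17.
Next-best assignment: Bravo crew→West site, Kilo crew→North site, Foxtrot crew→East site, Lima crew→Central site, Alpha crew→Ridge site = 73 hours.

Minimum total: 69 hours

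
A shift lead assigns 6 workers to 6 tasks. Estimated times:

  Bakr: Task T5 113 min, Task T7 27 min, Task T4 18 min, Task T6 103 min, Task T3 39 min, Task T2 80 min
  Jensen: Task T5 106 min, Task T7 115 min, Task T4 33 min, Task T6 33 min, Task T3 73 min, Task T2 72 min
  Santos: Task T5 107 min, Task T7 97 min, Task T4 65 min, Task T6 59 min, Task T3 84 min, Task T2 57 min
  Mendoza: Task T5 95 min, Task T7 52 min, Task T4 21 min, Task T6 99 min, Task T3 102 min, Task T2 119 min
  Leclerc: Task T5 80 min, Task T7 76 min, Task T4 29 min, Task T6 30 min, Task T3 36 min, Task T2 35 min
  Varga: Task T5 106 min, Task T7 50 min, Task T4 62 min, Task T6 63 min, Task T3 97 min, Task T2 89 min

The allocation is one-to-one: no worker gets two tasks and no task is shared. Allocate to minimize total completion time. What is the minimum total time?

Min total: 280 min

Optimal: Bakr→Task T7 (27 min), Jensen→Task T6 (33 min), Santos→Task T2 (57 min), Mendoza→Task T4 (21 min), Leclerc→Task T3 (36 min), Varga→Task T5 (106 min) — total 27+33+57+21+36+106 = 280 min.
Row-greedy (each worker in turn takes its cheapest remaining task) gives 302 min, worse by 22.
Checked against all permutations: 280 min is optimal.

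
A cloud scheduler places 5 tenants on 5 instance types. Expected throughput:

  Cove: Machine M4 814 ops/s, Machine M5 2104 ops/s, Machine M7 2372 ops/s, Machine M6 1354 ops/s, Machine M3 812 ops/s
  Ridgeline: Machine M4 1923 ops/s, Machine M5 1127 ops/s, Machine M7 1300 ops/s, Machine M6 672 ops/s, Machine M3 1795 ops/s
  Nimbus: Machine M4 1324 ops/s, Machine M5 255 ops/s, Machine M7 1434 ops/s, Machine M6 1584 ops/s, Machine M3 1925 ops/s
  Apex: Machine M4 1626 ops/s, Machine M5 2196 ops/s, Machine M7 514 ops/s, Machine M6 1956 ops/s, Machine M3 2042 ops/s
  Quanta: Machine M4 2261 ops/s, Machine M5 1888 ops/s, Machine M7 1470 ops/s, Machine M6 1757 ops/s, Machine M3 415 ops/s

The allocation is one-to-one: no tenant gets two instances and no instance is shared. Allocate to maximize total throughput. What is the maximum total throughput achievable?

Maximum total: 10208 ops/s

This is a one-to-one assignment (maximum-weight bipartite matching).
Optimal: Cove→Machine M7 (2372 ops/s), Ridgeline→Machine M3 (1795 ops/s), Nimbus→Machine M6 (1584 ops/s), Apex→Machine M5 (2196 ops/s), Quanta→Machine M4 (2261 ops/s) — total 2372+1795+1584+2196+2261 = 10208 ops/s.
Max-entry greedy (repeatedly take the single best remaining cell) gives 9426 ops/s, worse by 782.
Swapping Cove↔Ridgeline (Cove→Machine M3 812 ops/s, Ridgeline→Machine M7 1300 ops/s) loses 2055.
Checked against all permutations: 10208 ops/s is optimal.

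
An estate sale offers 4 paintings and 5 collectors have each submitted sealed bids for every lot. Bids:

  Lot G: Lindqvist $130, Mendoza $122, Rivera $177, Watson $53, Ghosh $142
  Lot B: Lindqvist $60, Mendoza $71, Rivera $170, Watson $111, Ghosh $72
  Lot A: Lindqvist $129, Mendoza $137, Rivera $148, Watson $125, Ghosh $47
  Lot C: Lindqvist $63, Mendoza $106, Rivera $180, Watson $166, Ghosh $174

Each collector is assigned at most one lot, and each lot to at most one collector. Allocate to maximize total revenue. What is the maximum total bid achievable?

Optimal: Ghosh→Lot G ($142), Rivera→Lot B ($170), Mendoza→Lot A ($137), Watson→Lot C ($166) — total 142+170+137+166 = $615.
Column-greedy (each lot in turn goes to its best remaining collector) gives $599, worse by 16.
Swapping Mendoza↔Ghosh (Mendoza→Lot G $122, Ghosh→Lot A $47) loses 110.

Maximum total: $615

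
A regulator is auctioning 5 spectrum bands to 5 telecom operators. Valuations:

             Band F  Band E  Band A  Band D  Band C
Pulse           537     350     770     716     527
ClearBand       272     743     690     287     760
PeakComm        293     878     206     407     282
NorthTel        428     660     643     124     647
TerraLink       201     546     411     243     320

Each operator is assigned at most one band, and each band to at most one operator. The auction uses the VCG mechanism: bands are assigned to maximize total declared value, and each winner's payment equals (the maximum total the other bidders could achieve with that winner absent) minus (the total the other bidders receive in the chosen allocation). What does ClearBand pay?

ClearBand pays $214M.

Efficient allocation: Pulse→Band D ($716M), ClearBand→Band C ($760M), PeakComm→Band E ($878M), NorthTel→Band A ($643M), TerraLink→Band F ($201M); total welfare W = $3198M.
ClearBand receives Band C at value $760M, so the others get W − 760 = $2438M.
Without ClearBand: best allocation of the remaining 4 bidders over all 5 bands is Pulse→Band D ($716M), PeakComm→Band E ($878M), NorthTel→Band C ($647M), TerraLink→Band A ($411M), total $2652M.
VCG payment = (others' best without ClearBand) − (others' welfare with ClearBand) = 2652 − 2438 = $214M.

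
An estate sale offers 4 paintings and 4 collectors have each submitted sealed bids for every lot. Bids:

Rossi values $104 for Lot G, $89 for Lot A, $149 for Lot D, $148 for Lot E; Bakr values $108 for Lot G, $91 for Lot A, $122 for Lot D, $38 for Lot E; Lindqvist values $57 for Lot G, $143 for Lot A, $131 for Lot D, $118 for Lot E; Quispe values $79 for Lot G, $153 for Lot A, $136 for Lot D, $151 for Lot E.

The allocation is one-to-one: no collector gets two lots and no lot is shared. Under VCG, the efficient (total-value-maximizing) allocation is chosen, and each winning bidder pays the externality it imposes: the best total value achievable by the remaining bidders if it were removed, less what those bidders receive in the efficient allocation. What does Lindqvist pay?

Efficient allocation: Rossi→Lot D ($149), Bakr→Lot G ($108), Lindqvist→Lot A ($143), Quispe→Lot E ($151); total welfare W = $551.
Lindqvist receives Lot A at value $143, so the others get W − 143 = $408.
Without Lindqvist: best allocation of the remaining 3 bidders over all 4 lots is Rossi→Lot E ($148), Bakr→Lot D ($122), Quispe→Lot A ($153), total $423.
VCG payment = (others' best without Lindqvist) − (others' welfare with Lindqvist) = 423 − 408 = $15.

Lindqvist pays $15.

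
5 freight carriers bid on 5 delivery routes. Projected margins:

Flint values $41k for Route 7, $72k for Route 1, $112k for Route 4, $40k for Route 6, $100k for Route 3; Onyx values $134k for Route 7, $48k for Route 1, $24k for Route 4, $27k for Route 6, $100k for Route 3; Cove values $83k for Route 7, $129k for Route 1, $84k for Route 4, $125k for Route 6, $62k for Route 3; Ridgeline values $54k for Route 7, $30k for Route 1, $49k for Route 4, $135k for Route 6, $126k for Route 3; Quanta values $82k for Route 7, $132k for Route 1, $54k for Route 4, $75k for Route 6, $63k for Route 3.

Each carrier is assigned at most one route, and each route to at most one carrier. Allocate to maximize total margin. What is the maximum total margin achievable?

Max total: $629k

Optimal: Flint→Route 4 ($112k), Onyx→Route 7 ($134k), Cove→Route 6 ($125k), Ridgeline→Route 3 ($126k), Quanta→Route 1 ($132k) — total 112+134+125+126+132 = $629k.
Next-best assignment: Flint→Route 3, Onyx→Route 7, Cove→Route 4, Ridgeline→Route 6, Quanta→Route 1 = $585k.
No other one-to-one assignment exceeds $629k.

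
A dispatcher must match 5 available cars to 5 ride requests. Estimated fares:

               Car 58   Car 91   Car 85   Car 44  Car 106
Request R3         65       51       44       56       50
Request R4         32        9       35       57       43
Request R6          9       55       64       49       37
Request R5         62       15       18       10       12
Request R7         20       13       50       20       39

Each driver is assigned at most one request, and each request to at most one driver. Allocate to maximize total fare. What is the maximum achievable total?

Optimal: Car 58→Request R5 ($62), Car 91→Request R6 ($55), Car 85→Request R7 ($50), Car 44→Request R4 ($57), Car 106→Request R3 ($50) — total 62+55+50+57+50 = $274.
No other one-to-one assignment exceeds $274.

Max total: $274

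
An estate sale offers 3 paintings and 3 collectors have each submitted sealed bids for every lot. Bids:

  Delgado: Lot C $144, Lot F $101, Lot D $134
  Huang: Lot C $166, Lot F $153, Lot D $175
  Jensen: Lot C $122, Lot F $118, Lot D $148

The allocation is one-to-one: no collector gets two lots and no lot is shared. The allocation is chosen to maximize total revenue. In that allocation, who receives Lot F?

Optimal: Delgado→Lot C ($144), Huang→Lot F ($153), Jensen→Lot D ($148) — total 144+153+148 = $445.
Column-greedy (each lot in turn goes to its best remaining collector) gives $418, worse by 27.
Next-best assignment: Delgado→Lot C, Huang→Lot D, Jensen→Lot F = $437.
No other one-to-one assignment exceeds $445.
Huang's own top lot is Lot D ($175), but forcing Huang→Lot D and reassigning the rest optimally gives only $437 — worse by 8.

Huang receives Lot F.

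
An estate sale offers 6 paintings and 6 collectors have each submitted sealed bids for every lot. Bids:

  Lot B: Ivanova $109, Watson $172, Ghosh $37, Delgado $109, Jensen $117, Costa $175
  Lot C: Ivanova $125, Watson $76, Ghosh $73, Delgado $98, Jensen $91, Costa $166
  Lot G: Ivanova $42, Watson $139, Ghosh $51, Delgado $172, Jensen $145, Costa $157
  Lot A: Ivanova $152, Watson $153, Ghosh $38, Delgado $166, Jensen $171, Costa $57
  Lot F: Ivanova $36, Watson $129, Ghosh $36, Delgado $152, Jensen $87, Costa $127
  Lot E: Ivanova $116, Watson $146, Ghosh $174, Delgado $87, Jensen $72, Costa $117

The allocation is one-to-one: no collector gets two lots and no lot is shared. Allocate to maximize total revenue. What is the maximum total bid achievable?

Optimal: Ivanova→Lot A ($152), Watson→Lot B ($172), Ghosh→Lot E ($174), Delgado→Lot F ($152), Jensen→Lot G ($145), Costa→Lot C ($166) — total 152+172+174+152+145+166 = $961.
Column-greedy (each lot in turn goes to its best remaining collector) gives $946, worse by 15.
Swapping Ghosh↔Costa (Ghosh→Lot C $73, Costa→Lot E $117) loses 150.

Max total: $961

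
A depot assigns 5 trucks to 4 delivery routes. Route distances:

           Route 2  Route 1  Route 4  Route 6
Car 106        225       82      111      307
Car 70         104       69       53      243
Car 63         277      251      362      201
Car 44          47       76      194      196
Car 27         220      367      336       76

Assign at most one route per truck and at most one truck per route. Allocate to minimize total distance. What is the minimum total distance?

Optimal: Car 44→Route 2 (47 km), Car 106→Route 1 (82 km), Car 70→Route 4 (53 km), Car 27→Route 6 (76 km) — total 47+82+53+76 = 258 km.
Column-greedy (each route in turn goes to its cheapest remaining truck) gives 303 km, worse by 45.

Minimum total: 258 km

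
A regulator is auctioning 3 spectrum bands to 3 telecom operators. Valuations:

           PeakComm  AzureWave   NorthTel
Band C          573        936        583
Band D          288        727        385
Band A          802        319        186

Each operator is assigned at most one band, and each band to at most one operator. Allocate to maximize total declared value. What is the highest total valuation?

Maximum total: $2123M

This is the linear assignment problem.
Optimal: PeakComm→Band A ($802M), AzureWave→Band C ($936M), NorthTel→Band D ($385M) — total 802+936+385 = $2123M.
Next-best assignment: PeakComm→Band A, AzureWave→Band D, NorthTel→Band C = $2112M.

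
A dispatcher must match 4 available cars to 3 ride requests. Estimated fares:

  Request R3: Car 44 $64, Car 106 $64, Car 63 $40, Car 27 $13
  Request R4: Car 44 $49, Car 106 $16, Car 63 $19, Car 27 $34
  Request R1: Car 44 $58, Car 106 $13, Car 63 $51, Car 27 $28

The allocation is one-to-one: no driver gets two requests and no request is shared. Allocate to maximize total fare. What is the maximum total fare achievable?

Optimal: Car 106→Request R3 ($64), Car 44→Request R4 ($49), Car 63→Request R1 ($51) — total 64+49+51 = $164.
Max-entry greedy (repeatedly take the single best remaining cell) gives $149, worse by 15.
Swapping Car 106↔Car 63 (Car 106→Request R1 $13, Car 63→Request R3 $40) loses 62.
No other one-to-one assignment exceeds $164.

Maximum total: $164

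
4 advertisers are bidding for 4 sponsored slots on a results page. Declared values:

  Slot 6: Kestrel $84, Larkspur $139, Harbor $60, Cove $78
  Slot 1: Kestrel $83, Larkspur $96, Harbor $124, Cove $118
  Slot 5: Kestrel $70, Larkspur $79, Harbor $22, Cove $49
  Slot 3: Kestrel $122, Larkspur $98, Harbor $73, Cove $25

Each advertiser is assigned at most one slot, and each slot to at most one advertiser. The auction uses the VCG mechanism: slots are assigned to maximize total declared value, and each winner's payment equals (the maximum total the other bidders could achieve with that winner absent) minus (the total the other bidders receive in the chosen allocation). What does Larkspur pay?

Larkspur pays $29.

Efficient allocation: Kestrel→Slot 3 ($122), Larkspur→Slot 6 ($139), Harbor→Slot 1 ($124), Cove→Slot 5 ($49); total welfare W = $434.
Larkspur receives Slot 6 at value $139, so the others get W − 139 = $295.
Without Larkspur: best allocation of the remaining 3 bidders over all 4 slots is Kestrel→Slot 3 ($122), Harbor→Slot 1 ($124), Cove→Slot 6 ($78), total $324.
VCG payment = (others' best without Larkspur) − (others' welfare with Larkspur) = 324 − 295 = $29.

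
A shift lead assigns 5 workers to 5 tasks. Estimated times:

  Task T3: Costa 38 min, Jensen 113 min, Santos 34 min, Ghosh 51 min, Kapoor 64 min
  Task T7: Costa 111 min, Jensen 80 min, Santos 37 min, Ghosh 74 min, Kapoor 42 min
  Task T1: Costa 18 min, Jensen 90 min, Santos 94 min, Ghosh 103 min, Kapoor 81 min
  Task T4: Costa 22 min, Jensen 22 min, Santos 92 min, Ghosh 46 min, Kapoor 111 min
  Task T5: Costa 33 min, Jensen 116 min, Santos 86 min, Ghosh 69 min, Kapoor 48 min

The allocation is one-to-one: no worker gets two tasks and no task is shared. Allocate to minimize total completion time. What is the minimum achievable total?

Min total: 176 min

Optimal: Costa→Task T1 (18 min), Jensen→Task T4 (22 min), Santos→Task T7 (37 min), Ghosh→Task T3 (51 min), Kapoor→Task T5 (48 min) — total 18+22+37+51+48 = 176 min.
Min-entry greedy (repeatedly take the single cheapest remaining cell) gives 185 min, worse by 9.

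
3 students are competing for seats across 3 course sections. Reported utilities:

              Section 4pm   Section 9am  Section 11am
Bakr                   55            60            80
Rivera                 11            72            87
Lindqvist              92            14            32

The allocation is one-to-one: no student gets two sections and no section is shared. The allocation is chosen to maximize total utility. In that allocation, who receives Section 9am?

Rivera receives Section 9am.

Optimal: Bakr→Section 11am (80 points), Rivera→Section 9am (72 points), Lindqvist→Section 4pm (92 points) — total 80+72+92 = 244 points.
Max-entry greedy (repeatedly take the single best remaining cell) gives 239 points, worse by 5.
Rivera's own top section is Section 11am (87 points), but forcing Rivera→Section 11am and reassigning the rest optimally gives only 239 points — worse by 5.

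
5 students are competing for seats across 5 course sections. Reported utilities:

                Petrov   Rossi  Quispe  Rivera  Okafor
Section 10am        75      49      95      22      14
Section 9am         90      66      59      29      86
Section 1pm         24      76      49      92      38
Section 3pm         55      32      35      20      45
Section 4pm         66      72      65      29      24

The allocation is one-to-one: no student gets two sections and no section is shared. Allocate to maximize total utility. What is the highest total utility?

Maximum total: 400 points

This is a one-to-one assignment (maximum-weight bipartite matching).
Optimal: Petrov→Section 3pm (55 points), Rossi→Section 4pm (72 points), Quispe→Section 10am (95 points), Rivera→Section 1pm (92 points), Okafor→Section 9am (86 points) — total 55+72+95+92+86 = 400 points.
Max-entry greedy (repeatedly take the single best remaining cell) gives 394 points, worse by 6.
Next-best assignment: Petrov→Section 9am, Rossi→Section 4pm, Quispe→Section 10am, Rivera→Section 1pm, Okafor→Section 3pm = 394 points.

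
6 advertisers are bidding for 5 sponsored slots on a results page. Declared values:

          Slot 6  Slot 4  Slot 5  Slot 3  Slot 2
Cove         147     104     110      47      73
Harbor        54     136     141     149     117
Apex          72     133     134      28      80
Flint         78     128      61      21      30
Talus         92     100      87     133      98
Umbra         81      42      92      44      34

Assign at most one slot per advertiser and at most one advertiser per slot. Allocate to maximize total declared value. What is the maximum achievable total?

Maximum total: $659

Optimal: Cove→Slot 6 ($147), Flint→Slot 4 ($128), Apex→Slot 5 ($134), Talus→Slot 3 ($133), Harbor→Slot 2 ($117) — total 147+128+134+133+117 = $659.
Row-greedy (each advertiser in turn takes its best remaining slot) gives $656, worse by 3.
Next-best assignment: Cove→Slot 6, Flint→Slot 4, Apex→Slot 5, Harbor→Slot 3, Talus→Slot 2 = $656.
No other one-to-one assignment exceeds $659.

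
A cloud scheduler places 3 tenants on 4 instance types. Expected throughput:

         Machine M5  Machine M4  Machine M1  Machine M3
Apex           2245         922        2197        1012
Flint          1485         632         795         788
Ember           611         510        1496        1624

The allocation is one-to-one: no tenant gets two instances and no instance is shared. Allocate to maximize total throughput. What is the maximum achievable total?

Treat this as an assignment problem: match each tenant to one instance.
Optimal: Apex→Machine M1 (2197 ops/s), Flint→Machine M5 (1485 ops/s), Ember→Machine M3 (1624 ops/s) — total 2197+1485+1624 = 5306 ops/s.
Column-greedy (each instance in turn goes to its best remaining tenant) gives 4373 ops/s, worse by 933.
Next-best assignment: Apex→Machine M5, Flint→Machine M1, Ember→Machine M3 = 4664 ops/s.

Maximum total: 5306 ops/s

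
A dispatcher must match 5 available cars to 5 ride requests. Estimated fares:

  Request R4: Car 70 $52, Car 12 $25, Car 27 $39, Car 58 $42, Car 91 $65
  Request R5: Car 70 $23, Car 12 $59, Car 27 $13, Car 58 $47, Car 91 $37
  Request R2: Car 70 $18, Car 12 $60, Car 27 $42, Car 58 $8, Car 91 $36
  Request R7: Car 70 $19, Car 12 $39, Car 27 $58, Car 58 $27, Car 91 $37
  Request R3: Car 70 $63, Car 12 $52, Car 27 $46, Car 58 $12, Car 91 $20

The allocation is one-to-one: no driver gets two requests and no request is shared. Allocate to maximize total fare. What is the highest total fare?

Optimal: Car 70→Request R3 ($63), Car 12→Request R2 ($60), Car 27→Request R7 ($58), Car 58→Request R5 ($47), Car 91→Request R4 ($65) — total 63+60+58+47+65 = $293.
Column-greedy (each request in turn goes to its best remaining driver) gives $256, worse by 37.
Next-best assignment: Car 70→Request R3, Car 12→Request R2, Car 27→Request R7, Car 58→Request R4, Car 91→Request R5 = $260.
Swapping Car 12↔Car 70 (Car 12→Request R3 $52, Car 70→Request R2 $18) loses 53.
Checked against all permutations: $293 is optimal.

Max total: $293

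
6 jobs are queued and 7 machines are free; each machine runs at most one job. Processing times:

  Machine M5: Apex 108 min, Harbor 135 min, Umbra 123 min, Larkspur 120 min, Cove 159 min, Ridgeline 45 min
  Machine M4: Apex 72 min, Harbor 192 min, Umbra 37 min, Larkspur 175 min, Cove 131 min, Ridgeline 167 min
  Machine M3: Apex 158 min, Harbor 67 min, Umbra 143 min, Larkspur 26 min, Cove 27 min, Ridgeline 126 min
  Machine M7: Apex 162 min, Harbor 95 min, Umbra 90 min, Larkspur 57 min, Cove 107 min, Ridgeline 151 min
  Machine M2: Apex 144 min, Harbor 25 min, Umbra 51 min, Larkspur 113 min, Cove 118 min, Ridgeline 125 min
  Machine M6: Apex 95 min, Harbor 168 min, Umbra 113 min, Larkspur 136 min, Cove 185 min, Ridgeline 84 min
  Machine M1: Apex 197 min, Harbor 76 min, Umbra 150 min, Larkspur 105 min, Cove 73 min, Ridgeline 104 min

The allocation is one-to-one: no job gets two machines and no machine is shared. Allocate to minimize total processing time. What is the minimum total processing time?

Min total: 286 min

Optimal: Apex→Machine M6 (95 min), Harbor→Machine M2 (25 min), Umbra→Machine M4 (37 min), Larkspur→Machine M7 (57 min), Cove→Machine M3 (27 min), Ridgeline→Machine M5 (45 min) — total 95+25+37+57+27+45 = 286 min.
Min-entry greedy (repeatedly take the single cheapest remaining cell) gives 301 min, worse by 15.
Next-best assignment: Apex→Machine M6, Harbor→Machine M2, Umbra→Machine M4, Larkspur→Machine M3, Cove→Machine M1, Ridgeline→Machine M5 = 301 min.
Every other assignment is strictly worse.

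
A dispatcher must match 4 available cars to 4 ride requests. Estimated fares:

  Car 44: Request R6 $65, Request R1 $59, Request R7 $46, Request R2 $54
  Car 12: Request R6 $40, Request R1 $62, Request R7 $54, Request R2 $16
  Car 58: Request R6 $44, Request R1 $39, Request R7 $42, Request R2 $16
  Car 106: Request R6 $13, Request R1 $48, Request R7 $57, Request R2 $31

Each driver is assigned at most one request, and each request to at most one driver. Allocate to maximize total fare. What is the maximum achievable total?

Optimal: Car 44→Request R2 ($54), Car 12→Request R1 ($62), Car 58→Request R6 ($44), Car 106→Request R7 ($57) — total 54+62+44+57 = $217.
Row-greedy (each driver in turn takes its best remaining request) gives $200, worse by 17.
Swapping Car 44↔Car 12 (Car 44→Request R1 $59, Car 12→Request R2 $16) loses 41.

Max total: $217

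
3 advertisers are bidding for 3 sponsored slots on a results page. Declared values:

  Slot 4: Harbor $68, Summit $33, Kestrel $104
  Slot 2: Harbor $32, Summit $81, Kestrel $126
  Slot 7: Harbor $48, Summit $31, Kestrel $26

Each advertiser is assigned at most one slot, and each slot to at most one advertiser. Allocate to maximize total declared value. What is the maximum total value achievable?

Optimal: Harbor→Slot 7 ($48), Summit→Slot 2 ($81), Kestrel→Slot 4 ($104) — total 48+81+104 = $233.
Row-greedy (each advertiser in turn takes its best remaining slot) gives $175, worse by 58.
Next-best assignment: Harbor→Slot 4, Summit→Slot 7, Kestrel→Slot 2 = $225.

Maximum total: $233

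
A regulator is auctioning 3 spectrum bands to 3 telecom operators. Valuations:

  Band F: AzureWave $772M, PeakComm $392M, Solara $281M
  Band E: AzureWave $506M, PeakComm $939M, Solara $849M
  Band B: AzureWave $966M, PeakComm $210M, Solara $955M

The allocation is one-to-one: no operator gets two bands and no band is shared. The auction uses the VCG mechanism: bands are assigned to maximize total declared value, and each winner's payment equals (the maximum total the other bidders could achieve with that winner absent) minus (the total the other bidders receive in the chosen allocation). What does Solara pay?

Solara pays $194M.

Efficient allocation: AzureWave→Band F ($772M), PeakComm→Band E ($939M), Solara→Band B ($955M); total welfare W = $2666M.
Solara receives Band B at value $955M, so the others get W − 955 = $1711M.
Without Solara: best allocation of the remaining 2 bidders over all 3 bands is AzureWave→Band B ($966M), PeakComm→Band E ($939M), total $1905M.
VCG payment = (others' best without Solara) − (others' welfare with Solara) = 1905 − 1711 = $194M.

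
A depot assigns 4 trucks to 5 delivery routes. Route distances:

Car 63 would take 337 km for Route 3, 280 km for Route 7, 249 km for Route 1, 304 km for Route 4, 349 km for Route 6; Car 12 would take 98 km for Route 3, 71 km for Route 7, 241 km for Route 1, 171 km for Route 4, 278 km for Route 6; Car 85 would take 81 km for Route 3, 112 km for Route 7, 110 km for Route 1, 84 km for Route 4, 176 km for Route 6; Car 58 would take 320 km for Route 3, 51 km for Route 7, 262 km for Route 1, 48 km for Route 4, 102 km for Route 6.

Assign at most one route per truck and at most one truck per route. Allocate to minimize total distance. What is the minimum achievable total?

Min total: 449 km

Optimal: Car 63→Route 1 (249 km), Car 12→Route 7 (71 km), Car 85→Route 3 (81 km), Car 58→Route 4 (48 km) — total 249+71+81+48 = 449 km.
Column-greedy (each route in turn goes to its cheapest remaining truck) gives 677 km, worse by 228.
Swapping Car 63↔Car 85 (Car 63→Route 3 337 km, Car 85→Route 1 110 km) adds 117.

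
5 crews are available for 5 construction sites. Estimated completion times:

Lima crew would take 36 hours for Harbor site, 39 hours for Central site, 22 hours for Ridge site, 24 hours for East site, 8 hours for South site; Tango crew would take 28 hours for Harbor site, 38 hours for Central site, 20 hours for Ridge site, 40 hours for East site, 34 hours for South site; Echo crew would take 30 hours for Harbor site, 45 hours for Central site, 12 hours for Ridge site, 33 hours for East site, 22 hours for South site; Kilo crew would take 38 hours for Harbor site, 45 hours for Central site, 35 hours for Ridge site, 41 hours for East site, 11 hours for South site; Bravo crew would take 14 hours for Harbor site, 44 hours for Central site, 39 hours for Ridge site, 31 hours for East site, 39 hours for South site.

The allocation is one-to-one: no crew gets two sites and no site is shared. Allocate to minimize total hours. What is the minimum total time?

Optimal: Lima crew→East site (24 hours), Tango crew→Central site (38 hours), Echo crew→Ridge site (12 hours), Kilo crew→South site (11 hours), Bravo crew→Harbor site (14 hours) — total 24+38+12+11+14 = 99 hours.
Row-greedy (each crew in turn takes its cheapest remaining site) gives 143 hours, worse by 44.

Minimum total: 99 hours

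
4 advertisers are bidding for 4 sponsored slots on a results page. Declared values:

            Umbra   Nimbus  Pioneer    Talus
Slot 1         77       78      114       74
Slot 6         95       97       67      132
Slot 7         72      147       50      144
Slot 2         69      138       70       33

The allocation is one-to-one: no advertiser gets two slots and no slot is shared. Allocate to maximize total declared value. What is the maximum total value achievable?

Optimal: Umbra→Slot 6 ($95), Nimbus→Slot 2 ($138), Pioneer→Slot 1 ($114), Talus→Slot 7 ($144) — total 95+138+114+144 = $491.
Column-greedy (each slot in turn goes to its best remaining advertiser) gives $462, worse by 29.
Next-best assignment: Umbra→Slot 2, Nimbus→Slot 7, Pioneer→Slot 1, Talus→Slot 6 = $462.

Max total: $491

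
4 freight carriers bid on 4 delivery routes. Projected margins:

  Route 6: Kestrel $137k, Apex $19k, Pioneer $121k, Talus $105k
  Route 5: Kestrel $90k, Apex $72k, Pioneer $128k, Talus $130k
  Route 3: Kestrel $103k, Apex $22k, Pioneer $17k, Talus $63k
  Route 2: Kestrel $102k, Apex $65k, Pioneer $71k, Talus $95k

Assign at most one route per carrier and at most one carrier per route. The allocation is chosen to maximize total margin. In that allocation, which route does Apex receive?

Optimal: Kestrel→Route 3 ($103k), Apex→Route 2 ($65k), Pioneer→Route 6 ($121k), Talus→Route 5 ($130k) — total 103+65+121+130 = $419k.
Max-entry greedy (repeatedly take the single best remaining cell) gives $360k, worse by 59.
Checked against all permutations: $419k is optimal.
Apex's own top route is Route 5 ($72k), but forcing Apex→Route 5 and reassigning the rest optimally gives only $391k — worse by 28.

Apex receives Route 2.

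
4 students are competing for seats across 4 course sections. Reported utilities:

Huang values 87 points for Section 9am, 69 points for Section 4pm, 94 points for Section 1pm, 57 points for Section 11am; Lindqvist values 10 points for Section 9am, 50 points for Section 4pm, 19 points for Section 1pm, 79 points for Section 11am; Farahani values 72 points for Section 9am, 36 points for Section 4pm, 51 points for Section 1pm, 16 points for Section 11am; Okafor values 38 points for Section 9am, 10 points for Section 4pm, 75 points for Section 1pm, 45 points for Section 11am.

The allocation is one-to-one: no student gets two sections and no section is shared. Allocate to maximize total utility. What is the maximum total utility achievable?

Max total: 295 points

Optimal: Huang→Section 4pm (69 points), Lindqvist→Section 11am (79 points), Farahani→Section 9am (72 points), Okafor→Section 1pm (75 points) — total 69+79+72+75 = 295 points.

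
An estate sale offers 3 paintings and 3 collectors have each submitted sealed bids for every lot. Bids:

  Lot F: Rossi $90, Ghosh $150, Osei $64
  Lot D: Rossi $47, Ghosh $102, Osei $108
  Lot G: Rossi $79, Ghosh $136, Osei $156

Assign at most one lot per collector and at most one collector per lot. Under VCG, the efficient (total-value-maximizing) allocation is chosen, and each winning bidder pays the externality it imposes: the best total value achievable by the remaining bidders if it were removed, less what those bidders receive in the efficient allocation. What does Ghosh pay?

Ghosh pays $43.

Efficient allocation: Rossi→Lot D ($47), Ghosh→Lot F ($150), Osei→Lot G ($156); total welfare W = $353.
Ghosh receives Lot F at value $150, so the others get W − 150 = $203.
Without Ghosh: best allocation of the remaining 2 bidders over all 3 lots is Rossi→Lot F ($90), Osei→Lot G ($156), total $246.
VCG payment = (others' best without Ghosh) − (others' welfare with Ghosh) = 246 − 203 = $43.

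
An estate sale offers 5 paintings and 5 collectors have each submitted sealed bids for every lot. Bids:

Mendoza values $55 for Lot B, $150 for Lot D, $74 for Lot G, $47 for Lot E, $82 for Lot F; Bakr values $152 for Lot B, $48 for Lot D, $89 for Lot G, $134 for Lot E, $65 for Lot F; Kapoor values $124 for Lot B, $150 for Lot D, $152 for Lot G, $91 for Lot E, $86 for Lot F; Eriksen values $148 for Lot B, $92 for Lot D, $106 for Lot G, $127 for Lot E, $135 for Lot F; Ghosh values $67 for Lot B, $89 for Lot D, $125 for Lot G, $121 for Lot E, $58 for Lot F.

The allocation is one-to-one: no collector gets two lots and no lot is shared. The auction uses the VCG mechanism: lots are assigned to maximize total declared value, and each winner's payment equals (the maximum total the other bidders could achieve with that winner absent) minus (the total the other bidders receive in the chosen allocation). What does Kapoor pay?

Kapoor pays $4.

Efficient allocation: Mendoza→Lot D ($150), Bakr→Lot B ($152), Kapoor→Lot G ($152), Eriksen→Lot F ($135), Ghosh→Lot E ($121); total welfare W = $710.
Kapoor receives Lot G at value $152, so the others get W − 152 = $558.
Without Kapoor: best allocation of the remaining 4 bidders over all 5 lots is Mendoza→Lot D ($150), Bakr→Lot B ($152), Eriksen→Lot F ($135), Ghosh→Lot G ($125), total $562.
VCG payment = (others' best without Kapoor) − (others' welfare with Kapoor) = 562 − 558 = $4.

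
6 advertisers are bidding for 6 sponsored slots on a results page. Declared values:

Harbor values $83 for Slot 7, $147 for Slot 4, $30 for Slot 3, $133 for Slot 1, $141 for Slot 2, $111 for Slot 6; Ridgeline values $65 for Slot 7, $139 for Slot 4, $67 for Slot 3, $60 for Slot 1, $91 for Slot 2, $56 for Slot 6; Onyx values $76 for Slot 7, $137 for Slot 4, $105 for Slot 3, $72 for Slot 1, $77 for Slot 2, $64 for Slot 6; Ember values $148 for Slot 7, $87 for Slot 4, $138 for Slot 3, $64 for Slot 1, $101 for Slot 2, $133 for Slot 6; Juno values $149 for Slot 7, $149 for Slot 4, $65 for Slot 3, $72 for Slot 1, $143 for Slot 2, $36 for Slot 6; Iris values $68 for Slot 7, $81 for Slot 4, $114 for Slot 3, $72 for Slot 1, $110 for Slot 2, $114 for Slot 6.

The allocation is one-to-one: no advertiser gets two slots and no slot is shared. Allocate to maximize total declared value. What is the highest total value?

Maximum total: $782

Optimal: Harbor→Slot 1 ($133), Ridgeline→Slot 4 ($139), Onyx→Slot 3 ($105), Ember→Slot 7 ($148), Juno→Slot 2 ($143), Iris→Slot 6 ($114) — total 133+139+105+148+143+114 = $782.
Column-greedy (each slot in turn goes to its best remaining advertiser) gives $672, worse by 110.
Next-best assignment: Harbor→Slot 1, Ridgeline→Slot 4, Onyx→Slot 3, Ember→Slot 6, Juno→Slot 7, Iris→Slot 2 = $769.
Swapping Juno↔Ridgeline (Juno→Slot 4 $149, Ridgeline→Slot 2 $91) loses 42.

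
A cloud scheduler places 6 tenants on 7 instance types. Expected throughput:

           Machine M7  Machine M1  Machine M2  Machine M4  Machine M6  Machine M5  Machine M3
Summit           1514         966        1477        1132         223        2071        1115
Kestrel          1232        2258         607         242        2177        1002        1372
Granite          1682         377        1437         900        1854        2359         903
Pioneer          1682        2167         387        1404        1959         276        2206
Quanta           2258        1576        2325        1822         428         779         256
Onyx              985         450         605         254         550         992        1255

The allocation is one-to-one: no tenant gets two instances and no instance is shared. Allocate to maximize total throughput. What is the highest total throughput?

Optimal: Summit→Machine M7 (1514 ops/s), Kestrel→Machine M6 (2177 ops/s), Granite→Machine M5 (2359 ops/s), Pioneer→Machine M1 (2167 ops/s), Quanta→Machine M2 (2325 ops/s), Onyx→Machine M3 (1255 ops/s) — total 1514+2177+2359+2167+2325+1255 = 11797 ops/s.
Row-greedy (each tenant in turn takes its best remaining instance) gives 11699 ops/s, worse by 98.
Next-best assignment: Summit→Machine M5, Kestrel→Machine M1, Granite→Machine M6, Pioneer→Machine M3, Quanta→Machine M2, Onyx→Machine M7 = 11699 ops/s.
Swapping Granite↔Pioneer (Granite→Machine M1 377 ops/s, Pioneer→Machine M5 276 ops/s) loses 3873.

Maximum total: 11797 ops/s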